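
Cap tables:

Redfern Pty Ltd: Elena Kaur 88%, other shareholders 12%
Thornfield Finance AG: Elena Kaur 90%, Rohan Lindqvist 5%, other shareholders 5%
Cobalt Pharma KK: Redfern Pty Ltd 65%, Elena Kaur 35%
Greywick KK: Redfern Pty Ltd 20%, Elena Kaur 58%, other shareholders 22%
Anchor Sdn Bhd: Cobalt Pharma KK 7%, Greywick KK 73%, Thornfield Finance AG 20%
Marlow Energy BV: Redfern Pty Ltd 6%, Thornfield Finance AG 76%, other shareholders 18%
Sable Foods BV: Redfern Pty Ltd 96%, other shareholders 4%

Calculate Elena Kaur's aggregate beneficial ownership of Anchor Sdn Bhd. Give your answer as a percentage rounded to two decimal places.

79.64%

Elena reaches Anchor along 5 paths.
Via Redfern → Cobalt: 88% × 65% × 7% = 4.004%.
Via Cobalt: 35% × 7% = 2.45%.
Via Redfern → Greywick: 88% × 20% × 73% = 12.848%.
Via Greywick: 58% × 73% = 42.34%.
Via Thornfield: 90% × 20% = 18%.
Total: 4.004% + 2.45% + 12.848% + 42.34% + 18% = 79.642%.
Rounded: 79.64%.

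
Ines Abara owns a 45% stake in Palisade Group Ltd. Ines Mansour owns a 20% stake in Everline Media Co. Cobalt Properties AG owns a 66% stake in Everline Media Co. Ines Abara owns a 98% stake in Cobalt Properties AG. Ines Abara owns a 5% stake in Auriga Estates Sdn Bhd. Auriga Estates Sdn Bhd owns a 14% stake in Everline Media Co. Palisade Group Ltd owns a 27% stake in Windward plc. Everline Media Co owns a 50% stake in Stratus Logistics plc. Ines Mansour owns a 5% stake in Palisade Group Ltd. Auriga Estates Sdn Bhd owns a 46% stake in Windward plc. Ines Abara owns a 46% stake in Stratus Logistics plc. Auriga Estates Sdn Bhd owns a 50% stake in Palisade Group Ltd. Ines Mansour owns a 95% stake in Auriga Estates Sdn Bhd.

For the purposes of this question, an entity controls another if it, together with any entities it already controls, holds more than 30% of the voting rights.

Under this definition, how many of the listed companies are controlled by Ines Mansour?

5

Ines Mansour holds 95% of Auriga, so Ines Mansour controls Auriga.
Ines Mansour and Auriga together hold 5% + 50% = 55% of Palisade, so Ines Mansour controls Palisade.
Ines Mansour and Auriga together hold 20% + 14% = 34% of Everline, so Ines Mansour controls Everline.
Everline holds 50% of Stratus, so Ines Mansour controls Stratus.
Palisade and Auriga together hold 27% + 46% = 73% of Windward, so Ines Mansour controls Windward.
No other company's threshold is met.
Ines Mansour controls 5 companies.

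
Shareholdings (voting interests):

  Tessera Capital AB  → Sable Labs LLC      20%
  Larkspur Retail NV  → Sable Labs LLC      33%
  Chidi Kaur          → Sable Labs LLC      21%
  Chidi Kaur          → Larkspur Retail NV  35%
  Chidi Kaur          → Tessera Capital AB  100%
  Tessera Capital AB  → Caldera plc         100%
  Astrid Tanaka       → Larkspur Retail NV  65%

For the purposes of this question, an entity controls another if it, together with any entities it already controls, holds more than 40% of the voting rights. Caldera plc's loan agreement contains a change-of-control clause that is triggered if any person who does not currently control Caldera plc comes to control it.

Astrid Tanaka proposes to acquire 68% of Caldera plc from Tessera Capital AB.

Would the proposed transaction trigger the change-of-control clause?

Yes

The purchase adds only to Astrid's holdings (Tessera's stake shrinks), so Astrid is the only person who could newly come to control Caldera.
Astrid holds 65% of Larkspur, so Astrid controls Larkspur.
Neither Astrid nor any entity Astrid controls holds any voting interest in Caldera.
So before the transaction, Astrid does not control Caldera.
After the purchase, Astrid holds 68% of Caldera directly, and Tessera's stake falls to 32%.
Astrid holds 68% of Caldera, so Astrid controls Caldera.
Astrid did not control Caldera before and does after, so the clause is triggered.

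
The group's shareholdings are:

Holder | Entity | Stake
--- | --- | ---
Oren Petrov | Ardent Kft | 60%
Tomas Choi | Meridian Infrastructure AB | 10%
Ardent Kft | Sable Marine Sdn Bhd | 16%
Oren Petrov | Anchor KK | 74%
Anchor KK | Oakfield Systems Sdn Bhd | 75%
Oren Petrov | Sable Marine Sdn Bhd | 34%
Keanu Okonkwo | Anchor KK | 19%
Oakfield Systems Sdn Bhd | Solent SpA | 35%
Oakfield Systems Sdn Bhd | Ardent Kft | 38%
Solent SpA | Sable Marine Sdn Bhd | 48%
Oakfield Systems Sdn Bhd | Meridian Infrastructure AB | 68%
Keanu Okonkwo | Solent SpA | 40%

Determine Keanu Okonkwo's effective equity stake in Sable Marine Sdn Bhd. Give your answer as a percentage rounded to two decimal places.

22.46%

Keanu reaches Sable along 3 paths.
Via Anchor → Oakfield → Solent: 19% × 75% × 35% × 48% = 2.394%.
Via Solent: 40% × 48% = 19.2%.
Via Anchor → Oakfield → Ardent: 19% × 75% × 38% × 16% = 0.8664%.
Total: 2.394% + 19.2% + 0.8664% = 22.4604%.
Rounded: 22.46%.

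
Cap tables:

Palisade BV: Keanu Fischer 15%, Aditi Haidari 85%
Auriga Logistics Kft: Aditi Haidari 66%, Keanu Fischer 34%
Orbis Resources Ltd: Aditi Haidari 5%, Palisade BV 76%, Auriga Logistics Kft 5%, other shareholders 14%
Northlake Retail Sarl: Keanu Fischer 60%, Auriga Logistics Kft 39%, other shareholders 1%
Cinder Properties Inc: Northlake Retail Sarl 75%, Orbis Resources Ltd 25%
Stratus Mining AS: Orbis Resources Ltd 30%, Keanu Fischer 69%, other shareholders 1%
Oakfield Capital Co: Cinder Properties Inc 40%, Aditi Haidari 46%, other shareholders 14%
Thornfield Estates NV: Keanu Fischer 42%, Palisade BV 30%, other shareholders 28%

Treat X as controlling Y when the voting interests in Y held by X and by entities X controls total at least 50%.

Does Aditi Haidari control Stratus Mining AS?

Aditi holds 85% of Palisade, so Aditi controls Palisade.
Aditi holds 66% of Auriga, so Aditi controls Auriga.
Aditi and Palisade and Auriga together hold 5% + 76% + 5% = 86% of Orbis, so Aditi controls Orbis.
In Stratus, Aditi's side holds only 30%, not ≥ 50%.
So Aditi does not control Stratus.

No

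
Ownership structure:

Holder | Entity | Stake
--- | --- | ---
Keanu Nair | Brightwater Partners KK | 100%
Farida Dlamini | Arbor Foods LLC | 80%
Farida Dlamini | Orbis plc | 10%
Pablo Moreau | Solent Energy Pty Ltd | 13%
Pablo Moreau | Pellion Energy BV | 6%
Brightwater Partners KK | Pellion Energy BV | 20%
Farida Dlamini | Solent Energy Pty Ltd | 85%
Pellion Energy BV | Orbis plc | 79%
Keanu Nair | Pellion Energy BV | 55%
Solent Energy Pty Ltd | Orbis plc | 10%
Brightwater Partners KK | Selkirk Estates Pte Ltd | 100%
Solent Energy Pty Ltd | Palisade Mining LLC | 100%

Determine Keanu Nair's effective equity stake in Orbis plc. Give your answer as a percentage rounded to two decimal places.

59.25%

Keanu reaches Orbis along 2 paths.
Via Pellion: 55% × 79% = 43.45%.
Via Brightwater → Pellion: 100% × 20% × 79% = 15.8%.
Total: 43.45% + 15.8% = 59.25%.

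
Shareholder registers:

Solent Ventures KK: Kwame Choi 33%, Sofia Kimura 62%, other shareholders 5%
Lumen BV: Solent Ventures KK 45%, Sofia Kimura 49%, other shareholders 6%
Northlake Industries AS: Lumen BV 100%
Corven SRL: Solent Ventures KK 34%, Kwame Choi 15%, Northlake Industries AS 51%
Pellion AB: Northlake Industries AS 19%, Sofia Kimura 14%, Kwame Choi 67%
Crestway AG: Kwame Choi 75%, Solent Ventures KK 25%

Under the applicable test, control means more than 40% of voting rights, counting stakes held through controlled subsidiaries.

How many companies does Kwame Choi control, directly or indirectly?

Kwame holds 67% of Pellion, so Kwame controls Pellion.
Kwame holds 75% of Crestway, so Kwame controls Crestway.
No other company's threshold is met.
Kwame controls 2 companies.

2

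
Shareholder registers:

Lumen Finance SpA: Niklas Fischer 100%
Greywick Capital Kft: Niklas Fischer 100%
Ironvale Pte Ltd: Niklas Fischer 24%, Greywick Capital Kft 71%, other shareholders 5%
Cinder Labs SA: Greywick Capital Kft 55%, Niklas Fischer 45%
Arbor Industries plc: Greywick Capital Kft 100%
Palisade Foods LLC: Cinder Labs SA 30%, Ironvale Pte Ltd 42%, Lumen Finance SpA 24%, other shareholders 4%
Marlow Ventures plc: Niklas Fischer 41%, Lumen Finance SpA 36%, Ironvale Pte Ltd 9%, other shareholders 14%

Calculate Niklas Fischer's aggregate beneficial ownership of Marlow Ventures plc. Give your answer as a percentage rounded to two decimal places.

Niklas reaches Marlow along 4 paths.
Direct stake: 41% = 41%.
Via Lumen: 100% × 36% = 36%.
Via Ironvale: 24% × 9% = 2.16%.
Via Greywick → Ironvale: 100% × 71% × 9% = 6.39%.
Total: 41% + 36% + 2.16% + 6.39% = 85.55%.

85.55%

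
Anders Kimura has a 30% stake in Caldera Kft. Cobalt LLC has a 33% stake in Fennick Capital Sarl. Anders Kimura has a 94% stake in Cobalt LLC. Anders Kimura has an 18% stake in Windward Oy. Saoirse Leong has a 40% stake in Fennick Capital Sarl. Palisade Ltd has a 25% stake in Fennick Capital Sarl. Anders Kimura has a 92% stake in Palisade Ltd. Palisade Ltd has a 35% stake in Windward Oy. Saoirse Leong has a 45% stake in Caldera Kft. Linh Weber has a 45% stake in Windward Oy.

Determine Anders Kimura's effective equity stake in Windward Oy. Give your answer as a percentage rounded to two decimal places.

Anders reaches Windward along 2 paths.
Via Palisade: 92% × 35% = 32.2%.
Direct stake: 18% = 18%.
Total: 32.2% + 18% = 50.2%.
Rounded: 50.20%.

50.20%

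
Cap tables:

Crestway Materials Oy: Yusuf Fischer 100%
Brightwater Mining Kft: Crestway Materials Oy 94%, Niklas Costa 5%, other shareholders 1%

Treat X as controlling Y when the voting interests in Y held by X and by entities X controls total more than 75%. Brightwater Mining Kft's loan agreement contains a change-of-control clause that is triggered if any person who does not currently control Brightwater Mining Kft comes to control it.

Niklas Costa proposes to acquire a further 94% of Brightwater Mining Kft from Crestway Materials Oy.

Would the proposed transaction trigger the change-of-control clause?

The purchase adds only to Niklas's holdings (Crestway's stake shrinks), so Niklas is the only person who could newly come to control Brightwater.
Niklas's largest direct stake is 5% in Brightwater, which does not meet the threshold, so Niklas controls no company.
In Brightwater, Niklas's side holds only 5%, not > 75%.
So before the transaction, Niklas does not control Brightwater.
After the purchase, Niklas's direct stake in Brightwater rises to 5% + 94% = 99%, and Crestway's stake falls to 0%.
Niklas holds 99% of Brightwater, so Niklas controls Brightwater.
Niklas did not control Brightwater before and does after, so the clause is triggered.

Yes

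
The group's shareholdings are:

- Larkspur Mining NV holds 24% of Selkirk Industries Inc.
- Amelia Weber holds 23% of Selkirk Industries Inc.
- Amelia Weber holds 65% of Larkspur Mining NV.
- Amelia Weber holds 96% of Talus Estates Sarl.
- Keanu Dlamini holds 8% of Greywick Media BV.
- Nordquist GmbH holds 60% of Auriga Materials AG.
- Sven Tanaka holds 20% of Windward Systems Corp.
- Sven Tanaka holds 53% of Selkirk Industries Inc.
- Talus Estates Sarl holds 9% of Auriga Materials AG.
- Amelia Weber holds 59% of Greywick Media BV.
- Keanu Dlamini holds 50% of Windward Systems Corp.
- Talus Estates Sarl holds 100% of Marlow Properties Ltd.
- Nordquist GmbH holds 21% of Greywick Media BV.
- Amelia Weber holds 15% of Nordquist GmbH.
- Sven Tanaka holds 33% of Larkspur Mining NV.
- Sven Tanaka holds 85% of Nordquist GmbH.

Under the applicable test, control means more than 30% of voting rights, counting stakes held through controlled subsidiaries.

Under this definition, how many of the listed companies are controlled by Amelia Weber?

Amelia holds 65% of Larkspur, so Amelia controls Larkspur.
Amelia and Larkspur together hold 23% + 24% = 47% of Selkirk, so Amelia controls Selkirk.
Amelia holds 96% of Talus, so Amelia controls Talus.
Amelia holds 59% of Greywick, so Amelia controls Greywick.
Talus holds 100% of Marlow, so Amelia controls Marlow.
No other company's threshold is met.
Amelia controls 5 companies.

5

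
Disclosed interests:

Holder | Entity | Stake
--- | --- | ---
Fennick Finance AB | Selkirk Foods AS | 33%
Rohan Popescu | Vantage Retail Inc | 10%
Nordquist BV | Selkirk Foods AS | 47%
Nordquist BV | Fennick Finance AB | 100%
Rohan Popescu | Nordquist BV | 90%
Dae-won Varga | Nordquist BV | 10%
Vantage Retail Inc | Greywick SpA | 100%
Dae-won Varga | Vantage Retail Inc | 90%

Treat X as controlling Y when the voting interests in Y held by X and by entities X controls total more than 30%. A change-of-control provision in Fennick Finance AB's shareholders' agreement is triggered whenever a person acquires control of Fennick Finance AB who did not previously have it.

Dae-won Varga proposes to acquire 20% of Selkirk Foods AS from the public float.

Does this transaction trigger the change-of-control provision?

No

The purchase changes only Dae-won's holdings, so Dae-won is the only person who could newly come to control Fennick.
Dae-won holds 90% of Vantage, so Dae-won controls Vantage.
Vantage holds 100% of Greywick, so Dae-won controls Greywick.
Neither Dae-won nor any entity Dae-won controls holds any voting interest in Fennick.
So before the transaction, Dae-won does not control Fennick.
After the purchase, Dae-won holds 20% of Selkirk directly.
Dae-won's side now holds 20% of Selkirk, not > 30%, so Dae-won still does not control Selkirk.
After the transaction, neither Dae-won nor any entity Dae-won controls holds a voting interest in Fennick, so Dae-won still does not control it.
No new person acquires control, so the clause is not triggered.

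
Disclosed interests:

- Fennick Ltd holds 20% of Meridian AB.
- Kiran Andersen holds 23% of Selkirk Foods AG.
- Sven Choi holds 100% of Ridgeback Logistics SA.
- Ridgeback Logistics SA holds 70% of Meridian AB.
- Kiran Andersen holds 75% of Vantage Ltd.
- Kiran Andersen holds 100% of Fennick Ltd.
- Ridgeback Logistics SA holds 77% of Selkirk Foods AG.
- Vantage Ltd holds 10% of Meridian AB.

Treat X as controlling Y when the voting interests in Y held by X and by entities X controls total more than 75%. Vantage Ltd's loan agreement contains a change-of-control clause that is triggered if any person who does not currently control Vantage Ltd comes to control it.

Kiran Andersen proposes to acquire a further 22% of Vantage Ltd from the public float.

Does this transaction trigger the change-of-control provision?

Yes

The purchase changes only Kiran's holdings, so Kiran is the only person who could newly come to control Vantage.
Kiran holds 100% of Fennick, so Kiran controls Fennick.
In Vantage, Kiran's side holds only 75%, not > 75%.
So before the transaction, Kiran does not control Vantage.
After the purchase, Kiran's direct stake in Vantage rises to 75% + 22% = 97%.
Kiran holds 97% of Vantage, so Kiran controls Vantage.
Kiran did not control Vantage before and does after, so the clause is triggered.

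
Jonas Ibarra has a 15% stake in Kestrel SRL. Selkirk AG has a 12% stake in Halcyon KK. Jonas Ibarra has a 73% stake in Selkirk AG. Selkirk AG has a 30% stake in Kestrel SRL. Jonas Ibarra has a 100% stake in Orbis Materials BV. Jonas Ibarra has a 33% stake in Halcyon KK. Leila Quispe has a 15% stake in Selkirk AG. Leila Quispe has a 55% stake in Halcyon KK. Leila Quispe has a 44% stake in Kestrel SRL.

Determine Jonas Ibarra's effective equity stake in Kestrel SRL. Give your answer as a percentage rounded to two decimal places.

Jonas reaches Kestrel along 2 paths.
Via Selkirk: 73% × 30% = 21.9%.
Direct stake: 15% = 15%.
Total: 21.9% + 15% = 36.9%.
Rounded: 36.90%.

36.90%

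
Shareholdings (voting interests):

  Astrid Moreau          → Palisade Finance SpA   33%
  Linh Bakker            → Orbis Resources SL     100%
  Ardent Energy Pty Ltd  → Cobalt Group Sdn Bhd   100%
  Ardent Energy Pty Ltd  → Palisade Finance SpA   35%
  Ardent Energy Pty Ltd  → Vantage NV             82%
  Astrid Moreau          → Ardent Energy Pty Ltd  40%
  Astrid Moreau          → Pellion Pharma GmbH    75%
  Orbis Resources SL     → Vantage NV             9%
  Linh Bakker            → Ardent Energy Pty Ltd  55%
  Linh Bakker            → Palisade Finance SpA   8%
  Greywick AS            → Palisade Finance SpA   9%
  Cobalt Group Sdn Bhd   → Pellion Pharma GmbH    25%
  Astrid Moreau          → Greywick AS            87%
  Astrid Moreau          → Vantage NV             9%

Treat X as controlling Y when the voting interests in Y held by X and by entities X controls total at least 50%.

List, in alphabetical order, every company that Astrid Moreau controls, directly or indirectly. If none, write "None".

Greywick AS, Pellion Pharma GmbH

Astrid holds 87% of Greywick, so Astrid controls Greywick.
Astrid holds 75% of Pellion, so Astrid controls Pellion.
No other company's threshold is met.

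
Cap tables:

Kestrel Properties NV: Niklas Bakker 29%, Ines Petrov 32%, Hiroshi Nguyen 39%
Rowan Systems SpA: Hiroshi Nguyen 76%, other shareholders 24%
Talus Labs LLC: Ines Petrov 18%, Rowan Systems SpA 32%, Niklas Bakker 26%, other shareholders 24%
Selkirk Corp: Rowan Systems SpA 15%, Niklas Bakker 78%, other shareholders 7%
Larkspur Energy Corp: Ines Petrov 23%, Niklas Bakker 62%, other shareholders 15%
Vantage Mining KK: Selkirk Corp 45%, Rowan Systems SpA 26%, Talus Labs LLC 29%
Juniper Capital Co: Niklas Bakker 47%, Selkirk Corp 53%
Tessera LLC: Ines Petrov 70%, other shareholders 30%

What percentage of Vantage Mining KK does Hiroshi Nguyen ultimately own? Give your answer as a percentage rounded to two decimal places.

Hiroshi reaches Vantage along 3 paths.
Via Rowan → Selkirk: 76% × 15% × 45% = 5.13%.
Via Rowan: 76% × 26% = 19.76%.
Via Rowan → Talus: 76% × 32% × 29% = 7.0528%.
Total: 5.13% + 19.76% + 7.0528% = 31.9428%.
Rounded: 31.94%.

31.94%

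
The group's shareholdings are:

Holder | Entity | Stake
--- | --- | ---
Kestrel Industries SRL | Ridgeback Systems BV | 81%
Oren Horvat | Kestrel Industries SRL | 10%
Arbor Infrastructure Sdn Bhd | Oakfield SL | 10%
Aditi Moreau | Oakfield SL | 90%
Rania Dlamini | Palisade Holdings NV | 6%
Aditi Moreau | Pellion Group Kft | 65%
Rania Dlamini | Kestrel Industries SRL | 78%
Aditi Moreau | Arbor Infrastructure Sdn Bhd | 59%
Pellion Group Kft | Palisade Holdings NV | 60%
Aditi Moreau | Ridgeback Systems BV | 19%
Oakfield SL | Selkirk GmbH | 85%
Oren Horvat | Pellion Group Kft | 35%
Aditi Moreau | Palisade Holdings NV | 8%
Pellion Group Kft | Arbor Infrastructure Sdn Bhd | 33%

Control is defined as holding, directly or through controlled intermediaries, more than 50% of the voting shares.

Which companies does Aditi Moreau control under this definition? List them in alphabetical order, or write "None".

Arbor Infrastructure Sdn Bhd, Oakfield SL, Palisade Holdings NV, Pellion Group Kft, Selkirk GmbH

Aditi holds 65% of Pellion, so Aditi controls Pellion.
Aditi and Pellion together hold 8% + 60% = 68% of Palisade, so Aditi controls Palisade.
Pellion and Aditi together hold 33% + 59% = 92% of Arbor, so Aditi controls Arbor.
Arbor and Aditi together hold 10% + 90% = 100% of Oakfield, so Aditi controls Oakfield.
Oakfield holds 85% of Selkirk, so Aditi controls Selkirk.
No other company's threshold is met.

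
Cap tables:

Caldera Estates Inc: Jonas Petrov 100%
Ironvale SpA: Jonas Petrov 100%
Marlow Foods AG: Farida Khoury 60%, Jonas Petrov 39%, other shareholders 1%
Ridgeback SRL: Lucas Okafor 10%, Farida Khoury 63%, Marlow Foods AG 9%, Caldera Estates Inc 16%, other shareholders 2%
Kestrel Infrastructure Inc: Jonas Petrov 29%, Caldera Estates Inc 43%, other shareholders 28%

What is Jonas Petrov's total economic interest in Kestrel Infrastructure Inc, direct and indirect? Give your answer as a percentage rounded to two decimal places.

Jonas reaches Kestrel along 2 paths.
Direct stake: 29% = 29%.
Via Caldera: 100% × 43% = 43%.
Total: 29% + 43% = 72%.
Rounded: 72.00%.

72.00%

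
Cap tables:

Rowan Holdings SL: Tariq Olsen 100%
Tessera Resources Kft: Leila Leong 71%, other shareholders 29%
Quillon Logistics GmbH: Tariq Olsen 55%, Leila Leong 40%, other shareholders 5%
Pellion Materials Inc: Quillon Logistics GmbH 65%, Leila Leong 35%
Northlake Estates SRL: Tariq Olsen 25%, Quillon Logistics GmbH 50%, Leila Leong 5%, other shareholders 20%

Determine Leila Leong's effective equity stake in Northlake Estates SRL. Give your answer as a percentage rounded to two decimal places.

Leila reaches Northlake along 2 paths.
Via Quillon: 40% × 50% = 20%.
Direct stake: 5% = 5%.
Total: 20% + 5% = 25%.
Rounded: 25.00%.

25.00%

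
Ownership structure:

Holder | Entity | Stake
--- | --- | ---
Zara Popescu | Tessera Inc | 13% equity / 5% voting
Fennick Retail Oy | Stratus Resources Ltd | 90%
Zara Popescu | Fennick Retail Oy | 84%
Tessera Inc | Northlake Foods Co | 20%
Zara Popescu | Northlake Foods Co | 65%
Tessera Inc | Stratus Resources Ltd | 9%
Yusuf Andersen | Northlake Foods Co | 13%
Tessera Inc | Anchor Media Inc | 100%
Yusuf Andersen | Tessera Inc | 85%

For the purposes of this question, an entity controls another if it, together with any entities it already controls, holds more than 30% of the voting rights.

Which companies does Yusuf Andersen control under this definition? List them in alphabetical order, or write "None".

Anchor Media Inc, Northlake Foods Co, Tessera Inc

Yusuf holds 85% of Tessera, so Yusuf controls Tessera.
Tessera and Yusuf together hold 20% + 13% = 33% of Northlake, so Yusuf controls Northlake.
Tessera holds 100% of Anchor, so Yusuf controls Anchor.
No other company's threshold is met.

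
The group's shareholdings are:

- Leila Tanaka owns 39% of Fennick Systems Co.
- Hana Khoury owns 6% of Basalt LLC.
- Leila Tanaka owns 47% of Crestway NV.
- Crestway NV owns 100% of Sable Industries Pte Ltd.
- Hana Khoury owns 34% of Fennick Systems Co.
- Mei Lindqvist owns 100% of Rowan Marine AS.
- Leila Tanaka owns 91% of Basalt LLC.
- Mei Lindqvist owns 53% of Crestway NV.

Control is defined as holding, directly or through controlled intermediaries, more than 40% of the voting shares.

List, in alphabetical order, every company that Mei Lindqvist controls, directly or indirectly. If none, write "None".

Mei holds 53% of Crestway, so Mei controls Crestway.
Mei holds 100% of Rowan, so Mei controls Rowan.
Crestway holds 100% of Sable, so Mei controls Sable.
No other company's threshold is met.

Crestway NV, Rowan Marine AS, Sable Industries Pte Ltd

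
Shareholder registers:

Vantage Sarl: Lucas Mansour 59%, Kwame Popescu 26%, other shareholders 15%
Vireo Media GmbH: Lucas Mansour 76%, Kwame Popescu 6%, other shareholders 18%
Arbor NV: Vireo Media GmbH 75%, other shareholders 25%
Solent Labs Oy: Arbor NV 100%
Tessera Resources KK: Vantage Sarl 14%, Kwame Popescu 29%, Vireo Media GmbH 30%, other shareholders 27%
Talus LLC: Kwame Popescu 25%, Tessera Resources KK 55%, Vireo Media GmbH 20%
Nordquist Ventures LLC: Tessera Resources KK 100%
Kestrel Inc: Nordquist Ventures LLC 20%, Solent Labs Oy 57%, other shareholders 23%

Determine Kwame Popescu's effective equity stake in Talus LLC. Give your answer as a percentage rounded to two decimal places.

Kwame reaches Talus along 5 paths.
Direct stake: 25% = 25%.
Via Vantage → Tessera: 26% × 14% × 55% = 2.002%.
Via Tessera: 29% × 55% = 15.95%.
Via Vireo → Tessera: 6% × 30% × 55% = 0.99%.
Via Vireo: 6% × 20% = 1.2%.
Total: 25% + 2.002% + 15.95% + 0.99% + 1.2% = 45.142%.
Rounded: 45.14%.

45.14%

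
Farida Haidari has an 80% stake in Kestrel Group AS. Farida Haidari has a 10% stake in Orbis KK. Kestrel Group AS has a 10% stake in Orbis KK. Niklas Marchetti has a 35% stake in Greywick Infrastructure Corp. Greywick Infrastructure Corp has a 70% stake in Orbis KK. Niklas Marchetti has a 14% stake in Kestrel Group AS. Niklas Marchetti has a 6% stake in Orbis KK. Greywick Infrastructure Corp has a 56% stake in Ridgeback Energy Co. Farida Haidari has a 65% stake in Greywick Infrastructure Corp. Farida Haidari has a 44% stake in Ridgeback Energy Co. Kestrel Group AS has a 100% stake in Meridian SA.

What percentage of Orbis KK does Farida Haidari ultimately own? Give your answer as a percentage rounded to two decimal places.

Farida reaches Orbis along 3 paths.
Via Greywick: 65% × 70% = 45.5%.
Direct stake: 10% = 10%.
Via Kestrel: 80% × 10% = 8%.
Total: 45.5% + 10% + 8% = 63.5%.
Rounded: 63.50%.

63.50%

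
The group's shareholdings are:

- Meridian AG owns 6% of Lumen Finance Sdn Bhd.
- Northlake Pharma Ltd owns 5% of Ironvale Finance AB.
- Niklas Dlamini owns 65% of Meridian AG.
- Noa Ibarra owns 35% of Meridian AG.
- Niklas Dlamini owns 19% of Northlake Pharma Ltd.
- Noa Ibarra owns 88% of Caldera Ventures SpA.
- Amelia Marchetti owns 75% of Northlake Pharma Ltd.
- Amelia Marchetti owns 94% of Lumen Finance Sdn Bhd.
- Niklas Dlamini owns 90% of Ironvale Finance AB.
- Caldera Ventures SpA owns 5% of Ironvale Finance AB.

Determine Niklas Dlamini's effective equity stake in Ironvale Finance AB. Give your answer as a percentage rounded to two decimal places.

Niklas reaches Ironvale along 2 paths.
Via Northlake: 19% × 5% = 0.95%.
Direct stake: 90% = 90%.
Total: 0.95% + 90% = 90.95%.

90.95%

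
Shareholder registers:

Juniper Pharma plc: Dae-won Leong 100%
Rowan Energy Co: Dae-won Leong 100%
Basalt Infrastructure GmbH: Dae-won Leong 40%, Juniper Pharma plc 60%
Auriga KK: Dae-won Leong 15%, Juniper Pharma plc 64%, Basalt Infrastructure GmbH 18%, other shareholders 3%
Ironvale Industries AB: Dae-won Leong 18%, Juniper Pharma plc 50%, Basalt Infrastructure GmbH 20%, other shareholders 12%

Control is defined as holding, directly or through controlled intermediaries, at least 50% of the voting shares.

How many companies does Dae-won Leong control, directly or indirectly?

Dae-won holds 100% of Juniper, so Dae-won controls Juniper.
Dae-won holds 100% of Rowan, so Dae-won controls Rowan.
Dae-won and Juniper together hold 40% + 60% = 100% of Basalt, so Dae-won controls Basalt.
Dae-won and Juniper and Basalt together hold 15% + 64% + 18% = 97% of Auriga, so Dae-won controls Auriga.
Dae-won and Juniper and Basalt together hold 18% + 50% + 20% = 88% of Ironvale, so Dae-won controls Ironvale.
Dae-won controls 5 companies.

5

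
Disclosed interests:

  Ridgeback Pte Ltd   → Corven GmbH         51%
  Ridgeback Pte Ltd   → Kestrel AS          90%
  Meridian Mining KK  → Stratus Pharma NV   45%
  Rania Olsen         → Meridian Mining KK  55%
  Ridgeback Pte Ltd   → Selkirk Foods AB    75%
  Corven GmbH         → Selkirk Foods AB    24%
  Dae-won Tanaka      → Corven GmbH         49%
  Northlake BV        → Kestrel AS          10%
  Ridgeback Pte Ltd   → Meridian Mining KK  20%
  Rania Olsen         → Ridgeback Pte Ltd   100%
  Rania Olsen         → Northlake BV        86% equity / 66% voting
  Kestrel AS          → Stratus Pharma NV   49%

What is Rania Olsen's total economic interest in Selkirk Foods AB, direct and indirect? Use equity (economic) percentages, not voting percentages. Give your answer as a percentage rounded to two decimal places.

87.24%

Rania reaches Selkirk along 2 paths.
Via Ridgeback: 100% × 75% = 75%.
Via Ridgeback → Corven: 100% × 51% × 24% = 12.24%.
Total: 75% + 12.24% = 87.24%.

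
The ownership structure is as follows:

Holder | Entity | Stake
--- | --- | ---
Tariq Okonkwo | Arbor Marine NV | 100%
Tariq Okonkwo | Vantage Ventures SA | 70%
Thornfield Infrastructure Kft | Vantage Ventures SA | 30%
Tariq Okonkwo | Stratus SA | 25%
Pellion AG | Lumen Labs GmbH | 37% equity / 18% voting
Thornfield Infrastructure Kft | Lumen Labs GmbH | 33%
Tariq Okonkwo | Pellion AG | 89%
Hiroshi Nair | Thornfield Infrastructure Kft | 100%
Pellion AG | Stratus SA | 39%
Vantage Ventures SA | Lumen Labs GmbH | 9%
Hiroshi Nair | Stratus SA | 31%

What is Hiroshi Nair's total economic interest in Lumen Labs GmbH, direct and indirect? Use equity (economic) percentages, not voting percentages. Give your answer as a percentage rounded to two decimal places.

Hiroshi reaches Lumen along 2 paths.
Via Thornfield → Vantage: 100% × 30% × 9% = 2.7%.
Via Thornfield: 100% × 33% = 33%.
Total: 2.7% + 33% = 35.7%.
Rounded: 35.70%.

35.70%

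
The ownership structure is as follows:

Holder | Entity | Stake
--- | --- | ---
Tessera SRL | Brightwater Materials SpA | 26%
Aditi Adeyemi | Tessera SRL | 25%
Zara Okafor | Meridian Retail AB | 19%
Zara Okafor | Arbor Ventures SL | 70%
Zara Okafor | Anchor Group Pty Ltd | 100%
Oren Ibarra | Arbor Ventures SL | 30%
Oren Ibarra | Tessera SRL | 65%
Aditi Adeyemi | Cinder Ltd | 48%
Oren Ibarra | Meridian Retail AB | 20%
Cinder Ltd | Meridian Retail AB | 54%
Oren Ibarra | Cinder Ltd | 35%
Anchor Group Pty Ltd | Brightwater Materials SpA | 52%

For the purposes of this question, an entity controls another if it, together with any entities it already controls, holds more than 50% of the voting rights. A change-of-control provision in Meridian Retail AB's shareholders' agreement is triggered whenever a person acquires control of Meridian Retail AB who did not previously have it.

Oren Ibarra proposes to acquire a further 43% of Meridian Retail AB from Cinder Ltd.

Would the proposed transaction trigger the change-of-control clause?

The purchase adds only to Oren's holdings (Cinder's stake shrinks), so Oren is the only person who could newly come to control Meridian.
Oren holds 65% of Tessera, so Oren controls Tessera.
In Meridian, Oren's side holds only 20%, not > 50%.
So before the transaction, Oren does not control Meridian.
After the purchase, Oren's direct stake in Meridian rises to 20% + 43% = 63%, and Cinder's stake falls to 11%.
Oren holds 63% of Meridian, so Oren controls Meridian.
Oren did not control Meridian before and does after, so the clause is triggered.

Yes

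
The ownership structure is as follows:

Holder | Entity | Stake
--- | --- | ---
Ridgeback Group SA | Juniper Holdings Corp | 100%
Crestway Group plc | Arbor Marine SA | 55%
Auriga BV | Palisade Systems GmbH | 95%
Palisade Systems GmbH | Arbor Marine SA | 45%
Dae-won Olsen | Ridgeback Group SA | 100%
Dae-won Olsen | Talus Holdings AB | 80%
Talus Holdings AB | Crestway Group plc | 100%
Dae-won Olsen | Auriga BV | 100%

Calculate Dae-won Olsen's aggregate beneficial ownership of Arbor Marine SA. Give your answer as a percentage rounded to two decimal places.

86.75%

Dae-won reaches Arbor along 2 paths.
Via Talus → Crestway: 80% × 100% × 55% = 44%.
Via Auriga → Palisade: 100% × 95% × 45% = 42.75%.
Total: 44% + 42.75% = 86.75%.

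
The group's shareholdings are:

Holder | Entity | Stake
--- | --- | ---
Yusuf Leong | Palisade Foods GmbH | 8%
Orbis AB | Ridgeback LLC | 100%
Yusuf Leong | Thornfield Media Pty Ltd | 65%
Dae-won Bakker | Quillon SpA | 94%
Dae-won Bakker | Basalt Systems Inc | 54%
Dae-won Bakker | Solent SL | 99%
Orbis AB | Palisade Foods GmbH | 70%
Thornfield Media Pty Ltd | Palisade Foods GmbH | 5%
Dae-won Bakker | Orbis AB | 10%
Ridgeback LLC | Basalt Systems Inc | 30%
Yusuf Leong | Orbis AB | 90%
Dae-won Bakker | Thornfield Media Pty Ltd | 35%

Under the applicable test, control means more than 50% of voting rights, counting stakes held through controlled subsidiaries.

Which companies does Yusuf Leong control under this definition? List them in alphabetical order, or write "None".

Orbis AB, Palisade Foods GmbH, Ridgeback LLC, Thornfield Media Pty Ltd

Yusuf holds 65% of Thornfield, so Yusuf controls Thornfield.
Yusuf holds 90% of Orbis, so Yusuf controls Orbis.
Orbis holds 100% of Ridgeback, so Yusuf controls Ridgeback.
Orbis and Thornfield and Yusuf together hold 70% + 5% + 8% = 83% of Palisade, so Yusuf controls Palisade.
No other company's threshold is met.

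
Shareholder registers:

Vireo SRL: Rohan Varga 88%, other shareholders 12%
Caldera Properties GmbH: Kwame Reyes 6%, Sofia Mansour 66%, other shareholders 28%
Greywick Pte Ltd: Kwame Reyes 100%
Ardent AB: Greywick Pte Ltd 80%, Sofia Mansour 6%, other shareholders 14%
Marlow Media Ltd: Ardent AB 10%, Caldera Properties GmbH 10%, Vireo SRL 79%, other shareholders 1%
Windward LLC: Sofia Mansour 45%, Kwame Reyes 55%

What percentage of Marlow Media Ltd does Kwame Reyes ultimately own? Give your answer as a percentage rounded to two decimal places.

8.60%

Kwame reaches Marlow along 2 paths.
Via Greywick → Ardent: 100% × 80% × 10% = 8%.
Via Caldera: 6% × 10% = 0.6%.
Total: 8% + 0.6% = 8.6%.
Rounded: 8.60%.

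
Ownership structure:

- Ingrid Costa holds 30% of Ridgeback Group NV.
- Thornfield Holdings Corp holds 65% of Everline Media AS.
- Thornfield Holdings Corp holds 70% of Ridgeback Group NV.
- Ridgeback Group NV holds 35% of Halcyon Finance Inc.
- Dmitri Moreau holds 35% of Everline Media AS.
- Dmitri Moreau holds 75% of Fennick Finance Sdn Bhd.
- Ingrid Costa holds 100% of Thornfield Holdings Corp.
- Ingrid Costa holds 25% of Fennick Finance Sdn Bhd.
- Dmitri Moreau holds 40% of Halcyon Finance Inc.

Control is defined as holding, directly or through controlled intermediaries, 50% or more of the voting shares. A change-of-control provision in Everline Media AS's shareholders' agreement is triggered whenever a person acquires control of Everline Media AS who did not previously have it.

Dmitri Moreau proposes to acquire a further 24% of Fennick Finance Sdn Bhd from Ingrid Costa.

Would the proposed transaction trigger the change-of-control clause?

The purchase adds only to Dmitri's holdings (Ingrid's stake shrinks), so Dmitri is the only person who could newly come to control Everline.
Dmitri holds 75% of Fennick, so Dmitri controls Fennick.
In Everline, Dmitri's side holds only 35%, not ≥ 50%.
So before the transaction, Dmitri does not control Everline.
After the purchase, Dmitri's direct stake in Fennick rises to 75% + 24% = 99%, and Ingrid's stake falls to 1%.
Dmitri holds 99% of Fennick, so Dmitri controls Fennick.
After the transaction, Dmitri's side holds 35% of Everline, not ≥ 50%, so Dmitri still does not control Everline.
No new person acquires control, so the clause is not triggered.

No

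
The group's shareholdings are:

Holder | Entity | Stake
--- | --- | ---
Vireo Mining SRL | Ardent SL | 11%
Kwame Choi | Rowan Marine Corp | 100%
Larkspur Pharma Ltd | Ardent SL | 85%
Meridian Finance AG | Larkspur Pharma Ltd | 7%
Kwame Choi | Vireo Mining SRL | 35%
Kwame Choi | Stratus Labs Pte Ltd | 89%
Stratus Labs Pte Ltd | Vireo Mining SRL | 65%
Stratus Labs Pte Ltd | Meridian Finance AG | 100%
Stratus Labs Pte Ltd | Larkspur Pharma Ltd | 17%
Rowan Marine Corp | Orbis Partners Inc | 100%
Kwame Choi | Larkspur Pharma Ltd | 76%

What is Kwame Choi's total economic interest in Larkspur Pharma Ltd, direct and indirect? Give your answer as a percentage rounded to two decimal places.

Kwame reaches Larkspur along 3 paths.
Via Stratus: 89% × 17% = 15.13%.
Direct stake: 76% = 76%.
Via Stratus → Meridian: 89% × 100% × 7% = 6.23%.
Total: 15.13% + 76% + 6.23% = 97.36%.

97.36%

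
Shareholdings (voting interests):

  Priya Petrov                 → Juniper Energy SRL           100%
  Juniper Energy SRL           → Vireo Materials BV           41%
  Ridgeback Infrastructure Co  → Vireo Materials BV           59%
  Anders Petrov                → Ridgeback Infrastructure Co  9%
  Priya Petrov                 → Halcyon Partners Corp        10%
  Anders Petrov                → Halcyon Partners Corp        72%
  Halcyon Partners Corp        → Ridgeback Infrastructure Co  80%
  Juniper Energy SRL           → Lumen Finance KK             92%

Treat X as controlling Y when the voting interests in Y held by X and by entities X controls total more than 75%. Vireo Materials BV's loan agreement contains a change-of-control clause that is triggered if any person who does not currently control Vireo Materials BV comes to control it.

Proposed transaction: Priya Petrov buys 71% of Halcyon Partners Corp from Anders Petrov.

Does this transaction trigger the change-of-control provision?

Yes

The purchase adds only to Priya's holdings (Anders's stake shrinks), so Priya is the only person who could newly come to control Vireo.
Priya holds 100% of Juniper, so Priya controls Juniper.
Juniper holds 92% of Lumen, so Priya controls Lumen.
In Vireo, Priya's side holds only 41%, not > 75%.
So before the transaction, Priya does not control Vireo.
After the purchase, Priya's direct stake in Halcyon rises to 10% + 71% = 81%, and Anders's stake falls to 1%.
Priya holds 81% of Halcyon, so Priya controls Halcyon.
Halcyon holds 80% of Ridgeback, so Priya controls Ridgeback.
Ridgeback and Juniper together hold 59% + 41% = 100% of Vireo, so Priya controls Vireo.
Priya did not control Vireo before and does after, so the clause is triggered.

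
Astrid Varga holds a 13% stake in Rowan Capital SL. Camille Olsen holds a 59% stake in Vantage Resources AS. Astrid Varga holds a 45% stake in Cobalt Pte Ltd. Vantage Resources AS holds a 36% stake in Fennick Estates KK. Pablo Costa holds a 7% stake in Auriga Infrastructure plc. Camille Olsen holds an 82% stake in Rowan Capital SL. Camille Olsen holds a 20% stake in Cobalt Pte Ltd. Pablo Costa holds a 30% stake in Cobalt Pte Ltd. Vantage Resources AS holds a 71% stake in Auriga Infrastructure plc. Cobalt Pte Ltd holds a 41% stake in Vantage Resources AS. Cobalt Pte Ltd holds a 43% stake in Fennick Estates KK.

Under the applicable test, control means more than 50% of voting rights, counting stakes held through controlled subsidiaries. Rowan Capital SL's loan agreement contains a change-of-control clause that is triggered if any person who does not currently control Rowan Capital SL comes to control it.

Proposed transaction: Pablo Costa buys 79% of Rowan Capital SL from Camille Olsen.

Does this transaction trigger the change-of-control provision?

Yes

The purchase adds only to Pablo's holdings (Camille's stake shrinks), so Pablo is the only person who could newly come to control Rowan.
Pablo's largest direct stake is 30% in Cobalt, which does not meet the threshold, so Pablo controls no company.
Neither Pablo nor any entity Pablo controls holds any voting interest in Rowan.
So before the transaction, Pablo does not control Rowan.
After the purchase, Pablo holds 79% of Rowan directly, and Camille's stake falls to 3%.
Pablo holds 79% of Rowan, so Pablo controls Rowan.
Pablo did not control Rowan before and does after, so the clause is triggered.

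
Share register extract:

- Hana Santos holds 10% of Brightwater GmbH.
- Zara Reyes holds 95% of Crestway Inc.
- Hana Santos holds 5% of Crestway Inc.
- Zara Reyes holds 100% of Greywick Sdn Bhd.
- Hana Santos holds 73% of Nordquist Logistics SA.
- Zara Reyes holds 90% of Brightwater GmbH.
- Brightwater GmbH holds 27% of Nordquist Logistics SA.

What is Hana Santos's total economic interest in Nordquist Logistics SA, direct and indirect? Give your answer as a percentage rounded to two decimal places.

Hana reaches Nordquist along 2 paths.
Via Brightwater: 10% × 27% = 2.7%.
Direct stake: 73% = 73%.
Total: 2.7% + 73% = 75.7%.
Rounded: 75.70%.

75.70%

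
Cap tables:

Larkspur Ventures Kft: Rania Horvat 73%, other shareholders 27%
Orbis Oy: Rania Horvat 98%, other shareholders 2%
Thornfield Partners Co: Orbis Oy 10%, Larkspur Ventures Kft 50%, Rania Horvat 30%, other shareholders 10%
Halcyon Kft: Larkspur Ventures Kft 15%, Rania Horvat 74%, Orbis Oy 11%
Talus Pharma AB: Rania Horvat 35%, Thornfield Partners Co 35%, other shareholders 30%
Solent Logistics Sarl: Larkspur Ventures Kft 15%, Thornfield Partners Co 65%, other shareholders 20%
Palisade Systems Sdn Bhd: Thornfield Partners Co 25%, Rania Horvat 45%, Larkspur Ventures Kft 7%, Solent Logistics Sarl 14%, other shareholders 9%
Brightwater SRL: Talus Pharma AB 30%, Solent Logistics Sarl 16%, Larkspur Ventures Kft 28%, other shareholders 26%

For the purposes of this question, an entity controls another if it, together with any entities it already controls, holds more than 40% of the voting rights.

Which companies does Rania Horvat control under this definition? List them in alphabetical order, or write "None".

Rania holds 73% of Larkspur, so Rania controls Larkspur.
Rania holds 98% of Orbis, so Rania controls Orbis.
Orbis and Larkspur and Rania together hold 10% + 50% + 30% = 90% of Thornfield, so Rania controls Thornfield.
Larkspur and Rania and Orbis together hold 15% + 74% + 11% = 100% of Halcyon, so Rania controls Halcyon.
Rania and Thornfield together hold 35% + 35% = 70% of Talus, so Rania controls Talus.
Larkspur and Thornfield together hold 15% + 65% = 80% of Solent, so Rania controls Solent.
Thornfield and Rania and Larkspur and Solent together hold 25% + 45% + 7% + 14% = 91% of Palisade, so Rania controls Palisade.
Talus and Solent and Larkspur together hold 30% + 16% + 28% = 74% of Brightwater, so Rania controls Brightwater.

Brightwater SRL, Halcyon Kft, Larkspur Ventures Kft, Orbis Oy, Palisade Systems Sdn Bhd, Solent Logistics Sarl, Talus Pharma AB, Thornfield Partners Co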